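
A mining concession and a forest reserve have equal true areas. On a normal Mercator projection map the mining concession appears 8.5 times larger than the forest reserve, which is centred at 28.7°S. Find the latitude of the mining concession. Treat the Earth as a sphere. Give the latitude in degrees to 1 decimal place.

72.5°

For equal true areas on Mercator, apparent areas scale as sec²φ, so the ratio is cos²φ₂ / cos²φ₁.
cos²φ₂ / cos²φ₁ = 8.5  ⇒  cos φ₁ = cos 28.7° / √8.5 = 0.8771/2.915 = 0.3009.
φ₁ = arccos(0.3009) ≈ 72.5°.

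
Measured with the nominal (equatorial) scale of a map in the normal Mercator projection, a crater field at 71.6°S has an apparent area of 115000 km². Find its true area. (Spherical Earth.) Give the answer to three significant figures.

11500 km²

Mercator is conformal, so the point scale is isotropic: h = k = sec φ = 1/cos φ.
Areal scale = k² = sec²φ = 1/cos²(71.6°) = 1/0.3156² = 10.04.
True area = apparent / (areal scale) = 115000 / 10.04 ≈ 11500 km².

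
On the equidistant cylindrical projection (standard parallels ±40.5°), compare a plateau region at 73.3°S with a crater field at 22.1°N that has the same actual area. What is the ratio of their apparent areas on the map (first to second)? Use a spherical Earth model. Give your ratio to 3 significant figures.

3.22

The equidistant cylindrical projection with φ₀ = 40.5° has h = 1 (meridians true) and k = cos φ₀ / cos φ along parallels.
Areal scale at 73.3°: h·k = 1.000 × 2.646 = 2.646.
Areal scale at 22.1°: h·k = 1.000 × 0.8207 = 0.8207.
Ratio = 2.646/0.8207 ≈ 3.22.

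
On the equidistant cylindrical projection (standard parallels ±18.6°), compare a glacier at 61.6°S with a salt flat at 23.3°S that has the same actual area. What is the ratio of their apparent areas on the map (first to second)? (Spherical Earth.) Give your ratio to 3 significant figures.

With standard parallel φ₀ = 18.6°, the equirectangular projection gives x = Rλ cos φ₀, y = Rφ, so h = 1 and k = cos 18.6° / cos φ.
Areal scale at 61.6°: h·k = 1.000 × 1.993 = 1.993.
Areal scale at 23.3°: h·k = 1.000 × 1.032 = 1.032.
Ratio = 1.993/1.032 ≈ 1.93.

1.93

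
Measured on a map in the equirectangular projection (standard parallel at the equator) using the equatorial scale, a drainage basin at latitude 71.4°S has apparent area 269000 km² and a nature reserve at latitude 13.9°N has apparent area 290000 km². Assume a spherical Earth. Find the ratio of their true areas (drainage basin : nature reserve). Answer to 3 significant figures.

Plate carrée has h = 1 and k = sec φ, giving areal scale sec φ; true area = (apparent area) · cos φ.
True area of drainage basin: 269000 × cos(71.4°) = 269000 × 0.3190 = 85800 km².
True area of nature reserve: 290000 × cos(13.9°) = 290000 × 0.9707 = 281500 km².
Ratio = 85800 / 281500 ≈ 0.305.

0.305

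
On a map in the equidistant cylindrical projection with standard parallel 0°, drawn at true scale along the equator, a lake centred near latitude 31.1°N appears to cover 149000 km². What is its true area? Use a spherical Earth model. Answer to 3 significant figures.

128000 km²

For the equirectangular projection with φ₀ = 0 (plate carrée), h = 1 along meridians and k = sec φ along parallels.
Areal scale = h·k = 1 × sec φ; at 31.1°, h = 1.000, k = 1.168, so h·k = 1.168.
True area = apparent / (areal scale) = 149000 / 1.168 ≈ 128000 km².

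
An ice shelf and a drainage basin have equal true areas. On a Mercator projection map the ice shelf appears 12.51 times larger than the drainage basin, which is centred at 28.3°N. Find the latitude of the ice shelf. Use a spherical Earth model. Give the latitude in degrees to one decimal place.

75.6°

On Mercator, (apparent₁)/(apparent₂) = sec²φ₁ / sec²φ₂ when true areas are equal.
cos²φ₂ / cos²φ₁ = 12.51  ⇒  cos φ₁ = cos 28.3° / √12.51 = 0.8805/3.537 = 0.2489.
φ₁ = arccos(0.2489) ≈ 75.6°.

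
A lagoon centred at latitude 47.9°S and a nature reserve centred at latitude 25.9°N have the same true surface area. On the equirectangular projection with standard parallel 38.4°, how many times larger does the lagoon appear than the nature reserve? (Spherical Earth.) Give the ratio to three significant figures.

In the equirectangular projection with standard parallel φ₀ = 38.4° (x = Rλ cos φ₀, y = Rφ), meridians are true-scale (h = 1) and the parallel scale is k = cos φ₀ / cos φ.
Areal scale at 47.9°: h·k = 1.000 × 1.169 = 1.169.
Areal scale at 25.9°: h·k = 1.000 × 0.8712 = 0.8712.
Ratio = 1.169/0.8712 ≈ 1.34.

1.34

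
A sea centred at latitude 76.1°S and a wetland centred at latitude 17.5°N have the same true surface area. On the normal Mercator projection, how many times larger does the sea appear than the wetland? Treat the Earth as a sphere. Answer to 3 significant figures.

Mercator is conformal with k = sec φ, so areal scale = k² = sec²φ.
At 76.1°: sec²(76.1°) = 1/0.2402² = 17.33.
At 17.5°: sec²(17.5°) = 1/0.9537² = 1.099.
Ratio = 17.33/1.099 = cos²(17.5°)/cos²(76.1°) ≈ 15.8.

15.8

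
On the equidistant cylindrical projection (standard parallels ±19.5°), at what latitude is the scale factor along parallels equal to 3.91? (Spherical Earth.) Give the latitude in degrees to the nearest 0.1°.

With standard parallel φ₀ = 19.5°, the equirectangular projection gives x = Rλ cos φ₀, y = Rφ, so h = 1 and k = cos 19.5° / cos φ.
k = cos φ₀ / cos φ = 3.91  ⇒  cos φ = cos 19.5° / 3.91 = 0.2411.
φ = arccos(0.2411) ≈ 76.0°.

76.0°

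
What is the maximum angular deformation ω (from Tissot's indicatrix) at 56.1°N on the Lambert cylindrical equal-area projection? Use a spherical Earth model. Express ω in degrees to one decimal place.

The Lambert cylindrical equal-area projection is the cylindrical equal-area projection with its standard parallel at the equator (φ₀ = 0). Cylindrical equal-area (φ₀ = 0°): h = cos φ / cos 0° along meridians, k = cos 0° / cos φ along parallels; h·k = 1.
At 56.1°: h = 0.5577, k = 1.793; principal scales a = 1.793, b = 0.5577.
sin(ω/2) = (a − b)/(a + b) = 1.235/2.351 = 0.5255, so ω = 2 arcsin(0.5255) ≈ 63.4°.

63.4°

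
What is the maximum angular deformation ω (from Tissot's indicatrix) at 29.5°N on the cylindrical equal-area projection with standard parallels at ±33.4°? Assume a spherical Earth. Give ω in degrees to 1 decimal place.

Cylindrical equal-area (φ₀ = 33.4°): h = cos φ / cos 33.4° along meridians, k = cos 33.4° / cos φ along parallels; h·k = 1.
At 29.5°: h = 1.043, k = 0.9592; principal scales a = 1.043, b = 0.9592.
sin(ω/2) = (a − b)/(a + b) = 0.08333/2.002 = 0.04163, so ω = 2 arcsin(0.04163) ≈ 4.8°.

4.8°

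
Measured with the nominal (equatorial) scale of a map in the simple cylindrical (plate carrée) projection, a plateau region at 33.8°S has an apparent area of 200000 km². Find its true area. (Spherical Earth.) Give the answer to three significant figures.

166000 km²

Plate carrée maps x = Rλ, y = Rφ. The meridian scale is h = 1 and the parallel scale is k = 1/cos φ = sec φ.
Areal scale = h·k = 1 × sec φ; at 33.8°, h = 1.000, k = 1.203, so h·k = 1.203.
True area = apparent / (areal scale) = 200000 / 1.203 ≈ 166000 km².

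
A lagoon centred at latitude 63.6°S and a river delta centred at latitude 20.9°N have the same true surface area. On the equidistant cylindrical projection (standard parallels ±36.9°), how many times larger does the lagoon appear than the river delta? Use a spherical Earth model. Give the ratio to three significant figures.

2.10

With standard parallel φ₀ = 36.9°, the equirectangular projection gives x = Rλ cos φ₀, y = Rφ, so h = 1 and k = cos 36.9° / cos φ.
Areal scale at 63.6°: h·k = 1.000 × 1.799 = 1.799.
Areal scale at 20.9°: h·k = 1.000 × 0.8560 = 0.8560.
Ratio = 1.799/0.8560 ≈ 2.10.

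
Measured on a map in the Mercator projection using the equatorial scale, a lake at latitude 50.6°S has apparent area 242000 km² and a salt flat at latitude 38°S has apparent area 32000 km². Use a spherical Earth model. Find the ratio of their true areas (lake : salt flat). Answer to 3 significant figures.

Mercator's areal exaggeration is sec²φ; hence true area = (apparent area) · cos²φ.
True area of lake: 242000 × cos²(50.6°) = 242000 × 0.4029 = 97500 km².
True area of salt flat: 32000 × cos²(38°) = 32000 × 0.6210 = 19870 km².
Ratio = 97500 / 19870 ≈ 4.91.

4.91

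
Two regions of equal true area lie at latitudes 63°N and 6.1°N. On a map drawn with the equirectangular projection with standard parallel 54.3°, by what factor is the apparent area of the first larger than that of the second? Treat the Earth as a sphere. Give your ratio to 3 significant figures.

2.19

The equidistant cylindrical projection with φ₀ = 54.3° has h = 1 (meridians true) and k = cos φ₀ / cos φ along parallels.
Areal scale at 63°: h·k = 1.000 × 1.285 = 1.285.
Areal scale at 6.1°: h·k = 1.000 × 0.5869 = 0.5869.
Ratio = 1.285/0.5869 ≈ 2.19.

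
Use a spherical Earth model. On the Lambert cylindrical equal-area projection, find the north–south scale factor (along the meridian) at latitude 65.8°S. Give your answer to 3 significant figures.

The Lambert cylindrical equal-area projection is the cylindrical equal-area projection with its standard parallel at the equator (φ₀ = 0). Cylindrical equal-area (φ₀ = 0°): h = cos φ / cos 0° along meridians, k = cos 0° / cos φ along parallels; h·k = 1.
h = cos 65.8° / cos 0° = 0.4099/1.000 = 0.4099.

0.410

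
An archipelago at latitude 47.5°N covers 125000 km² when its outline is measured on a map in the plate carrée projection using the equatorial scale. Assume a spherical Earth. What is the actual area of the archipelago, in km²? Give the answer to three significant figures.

In the plate carrée (x = Rλ, y = Rφ), meridians are true-scale (h = 1) and parallels are stretched by k = sec φ.
Areal scale = h·k = 1 × sec φ; at 47.5°, h = 1.000, k = 1.480, so h·k = 1.480.
True area = apparent / (areal scale) = 125000 / 1.480 ≈ 84400 km².

84400 km²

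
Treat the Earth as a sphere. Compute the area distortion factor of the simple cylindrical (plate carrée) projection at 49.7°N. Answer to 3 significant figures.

Plate carrée maps x = Rλ, y = Rφ. The meridian scale is h = 1 and the parallel scale is k = 1/cos φ = sec φ.
Areal scale = h·k = 1 × sec φ; at 49.7°, h = 1.000, k = 1.546, so h·k = 1.546.

1.55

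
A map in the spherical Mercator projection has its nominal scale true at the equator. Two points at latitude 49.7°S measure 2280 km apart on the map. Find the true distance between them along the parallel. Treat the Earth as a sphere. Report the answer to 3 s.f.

For Mercator, h = k = sec φ (a conformal cylindrical projection has a single point scale, 1/cos φ).
Along the parallel at 49.7°, map distances are exaggerated by k = sec 49.7° = 1.546.
True distance = 2280 / 1.546 = 2280 × cos 49.7° ≈ 1470 km.

1470 km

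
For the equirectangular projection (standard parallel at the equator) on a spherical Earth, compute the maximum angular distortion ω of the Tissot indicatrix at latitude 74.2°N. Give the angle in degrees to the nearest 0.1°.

For the equirectangular projection with φ₀ = 0 (plate carrée), h = 1 along meridians and k = sec φ along parallels.
At 74.2°: h = 1.000, k = 3.673; principal scales a = 3.673, b = 1.000.
sin(ω/2) = (a − b)/(a + b) = 2.673/4.673 = 0.5720, so ω = 2 arcsin(0.5720) ≈ 69.8°.

69.8°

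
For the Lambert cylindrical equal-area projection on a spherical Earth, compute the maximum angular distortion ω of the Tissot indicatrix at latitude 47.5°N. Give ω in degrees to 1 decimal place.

43.8°

The Lambert cylindrical equal-area projection is the cylindrical equal-area projection with its standard parallel at the equator (φ₀ = 0). Cylindrical equal-area (φ₀ = 0°): h = cos φ / cos 0° along meridians, k = cos 0° / cos φ along parallels; h·k = 1.
At 47.5°: h = 0.6756, k = 1.480; principal scales a = 1.480, b = 0.6756.
sin(ω/2) = (a − b)/(a + b) = 0.8046/2.156 = 0.3732, so ω = 2 arcsin(0.3732) ≈ 43.8°.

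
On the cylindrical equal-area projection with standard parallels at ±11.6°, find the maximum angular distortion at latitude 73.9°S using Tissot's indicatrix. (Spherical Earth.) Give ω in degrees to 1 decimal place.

116.8°

For cylindrical equal-area with standard parallel φ₀, h = cos φ / cos φ₀ and k = cos φ₀ / cos φ, so h·k = 1.
At 73.9°: h = 0.2831, k = 3.532; principal scales a = 3.532, b = 0.2831.
sin(ω/2) = (a − b)/(a + b) = 3.249/3.815 = 0.8516, so ω = 2 arcsin(0.8516) ≈ 116.8°.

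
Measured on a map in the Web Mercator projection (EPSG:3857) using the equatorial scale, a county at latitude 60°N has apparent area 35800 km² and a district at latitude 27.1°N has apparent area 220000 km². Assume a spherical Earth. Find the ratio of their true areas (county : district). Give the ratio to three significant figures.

Mercator's areal exaggeration is sec²φ; hence true area = (apparent area) · cos²φ.
True area of county: 35800 × cos²(60°) = 35800 × 0.2500 = 8950 km².
True area of district: 220000 × cos²(27.1°) = 220000 × 0.7925 = 174300 km².
Ratio = 8950 / 174300 ≈ 0.0513.

0.0513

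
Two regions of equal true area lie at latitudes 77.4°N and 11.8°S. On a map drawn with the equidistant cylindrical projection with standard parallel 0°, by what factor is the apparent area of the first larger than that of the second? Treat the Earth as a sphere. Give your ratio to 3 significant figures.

In the plate carrée (x = Rλ, y = Rφ), meridians are true-scale (h = 1) and parallels are stretched by k = sec φ.
Areal scale at 77.4°: h·k = 1.000 × 4.584 = 4.584.
Areal scale at 11.8°: h·k = 1.000 × 1.022 = 1.022.
Ratio = 4.584/1.022 ≈ 4.49.

4.49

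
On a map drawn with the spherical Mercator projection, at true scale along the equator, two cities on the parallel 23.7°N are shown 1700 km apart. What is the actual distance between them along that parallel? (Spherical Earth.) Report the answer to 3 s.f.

1560 km

The Mercator projection is conformal; its linear scale factor is the same in every direction and equals sec φ = 1/cos φ.
Along the parallel at 23.7°, map distances are exaggerated by k = sec 23.7° = 1.092.
True distance = 1700 / 1.092 = 1700 × cos 23.7° ≈ 1560 km.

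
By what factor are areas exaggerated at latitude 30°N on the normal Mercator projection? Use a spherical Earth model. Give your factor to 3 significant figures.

1.33

Mercator is conformal, so the point scale is isotropic: h = k = sec φ = 1/cos φ.
Areal scale = k² = sec²φ = 1/cos²(30°) = 1/0.8660² = 1.333.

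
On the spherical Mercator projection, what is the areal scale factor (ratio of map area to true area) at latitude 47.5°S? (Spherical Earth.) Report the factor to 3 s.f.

The Mercator projection is conformal; its linear scale factor is the same in every direction and equals sec φ = 1/cos φ.
Areal scale = k² = sec²φ = 1/cos²(47.5°) = 1/0.6756² = 2.191.

2.19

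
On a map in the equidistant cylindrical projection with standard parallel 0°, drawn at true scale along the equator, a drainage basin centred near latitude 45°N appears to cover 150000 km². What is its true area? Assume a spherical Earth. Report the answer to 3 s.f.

For the equirectangular projection with φ₀ = 0 (plate carrée), h = 1 along meridians and k = sec φ along parallels.
Areal scale = h·k = 1 × sec φ; at 45°, h = 1.000, k = 1.414, so h·k = 1.414.
True area = apparent / (areal scale) = 150000 / 1.414 ≈ 106000 km².

106000 km²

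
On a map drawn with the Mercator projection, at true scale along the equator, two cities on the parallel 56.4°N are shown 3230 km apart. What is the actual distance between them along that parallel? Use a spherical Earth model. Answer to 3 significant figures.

The Mercator projection is conformal; its linear scale factor is the same in every direction and equals sec φ = 1/cos φ.
Along the parallel at 56.4°, map distances are exaggerated by k = sec 56.4° = 1.807.
True distance = 3230 / 1.807 = 3230 × cos 56.4° ≈ 1790 km.

1790 km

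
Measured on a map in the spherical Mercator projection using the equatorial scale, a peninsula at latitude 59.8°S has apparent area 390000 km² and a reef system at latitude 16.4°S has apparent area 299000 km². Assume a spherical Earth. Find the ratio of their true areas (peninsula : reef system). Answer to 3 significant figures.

0.359

Since Mercator area scale is 1/cos²φ, the true area equals the apparent area multiplied by cos²φ.
True area of peninsula: 390000 × cos²(59.8°) = 390000 × 0.2530 = 98680 km².
True area of reef system: 299000 × cos²(16.4°) = 299000 × 0.9203 = 275200 km².
Ratio = 98680 / 275200 ≈ 0.359.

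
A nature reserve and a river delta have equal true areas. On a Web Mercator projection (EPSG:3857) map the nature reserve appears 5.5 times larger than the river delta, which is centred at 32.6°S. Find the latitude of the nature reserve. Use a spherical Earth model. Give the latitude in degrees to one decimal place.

For equal true areas on Mercator, apparent areas scale as sec²φ, so the ratio is cos²φ₂ / cos²φ₁.
cos²φ₂ / cos²φ₁ = 5.5  ⇒  cos φ₁ = cos 32.6° / √5.5 = 0.8425/2.345 = 0.3592.
φ₁ = arccos(0.3592) ≈ 68.9°.

68.9°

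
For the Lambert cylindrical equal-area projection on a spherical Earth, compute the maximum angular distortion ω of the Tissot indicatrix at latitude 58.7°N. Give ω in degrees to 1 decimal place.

70.2°

The Lambert cylindrical equal-area projection is the cylindrical equal-area projection with its standard parallel at the equator (φ₀ = 0). Cylindrical equal-area (φ₀ = 0°): h = cos φ / cos 0° along meridians, k = cos 0° / cos φ along parallels; h·k = 1.
At 58.7°: h = 0.5195, k = 1.925; principal scales a = 1.925, b = 0.5195.
sin(ω/2) = (a − b)/(a + b) = 1.405/2.444 = 0.5749, so ω = 2 arcsin(0.5749) ≈ 70.2°.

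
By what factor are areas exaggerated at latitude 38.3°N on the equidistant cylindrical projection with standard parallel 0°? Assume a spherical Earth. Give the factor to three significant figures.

1.27

For the equirectangular projection with φ₀ = 0 (plate carrée), h = 1 along meridians and k = sec φ along parallels.
Areal scale = h·k = 1 × sec φ; at 38.3°, h = 1.000, k = 1.274, so h·k = 1.274.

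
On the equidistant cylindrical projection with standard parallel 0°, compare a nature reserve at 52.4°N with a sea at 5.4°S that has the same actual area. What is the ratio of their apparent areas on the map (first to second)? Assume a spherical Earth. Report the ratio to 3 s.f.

1.63

In the plate carrée (x = Rλ, y = Rφ), meridians are true-scale (h = 1) and parallels are stretched by k = sec φ.
Areal scale at 52.4°: h·k = 1.000 × 1.639 = 1.639.
Areal scale at 5.4°: h·k = 1.000 × 1.004 = 1.004.
Ratio = 1.639/1.004 ≈ 1.63.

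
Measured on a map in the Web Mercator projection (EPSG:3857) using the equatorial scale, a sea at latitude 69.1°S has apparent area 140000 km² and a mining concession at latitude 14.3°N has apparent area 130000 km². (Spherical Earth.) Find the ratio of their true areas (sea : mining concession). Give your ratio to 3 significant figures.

0.146

On Mercator the areal scale is sec²φ, so true area = apparent × cos²φ.
True area of sea: 140000 × cos²(69.1°) = 140000 × 0.1273 = 17820 km².
True area of mining concession: 130000 × cos²(14.3°) = 130000 × 0.9390 = 122100 km².
Ratio = 17820 / 122100 ≈ 0.146.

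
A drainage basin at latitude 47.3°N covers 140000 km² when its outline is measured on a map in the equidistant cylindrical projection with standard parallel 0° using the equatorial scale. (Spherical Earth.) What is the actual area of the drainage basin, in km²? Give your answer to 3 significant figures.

94900 km²

For the equirectangular projection with φ₀ = 0 (plate carrée), h = 1 along meridians and k = sec φ along parallels.
Areal scale = h·k = 1 × sec φ; at 47.3°, h = 1.000, k = 1.475, so h·k = 1.475.
True area = apparent / (areal scale) = 140000 / 1.475 ≈ 94900 km².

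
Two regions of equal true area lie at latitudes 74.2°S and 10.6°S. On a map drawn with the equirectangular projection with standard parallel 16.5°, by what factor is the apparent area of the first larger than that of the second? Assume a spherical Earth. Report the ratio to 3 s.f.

3.61

The equidistant cylindrical projection with φ₀ = 16.5° has h = 1 (meridians true) and k = cos φ₀ / cos φ along parallels.
Areal scale at 74.2°: h·k = 1.000 × 3.521 = 3.521.
Areal scale at 10.6°: h·k = 1.000 × 0.9755 = 0.9755.
Ratio = 3.521/0.9755 ≈ 3.61.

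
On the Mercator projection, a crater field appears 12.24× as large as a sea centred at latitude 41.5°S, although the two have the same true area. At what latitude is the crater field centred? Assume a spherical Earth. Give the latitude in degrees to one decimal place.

For equal true areas on Mercator, apparent areas scale as sec²φ, so the ratio is cos²φ₂ / cos²φ₁.
cos²φ₂ / cos²φ₁ = 12.24  ⇒  cos φ₁ = cos 41.5° / √12.24 = 0.7490/3.499 = 0.2141.
φ₁ = arccos(0.2141) ≈ 77.6°.

77.6°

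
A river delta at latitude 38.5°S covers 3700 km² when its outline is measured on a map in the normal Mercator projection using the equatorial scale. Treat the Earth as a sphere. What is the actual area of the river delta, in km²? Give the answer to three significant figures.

2270 km²

The Mercator projection is conformal; its linear scale factor is the same in every direction and equals sec φ = 1/cos φ.
Areal scale = k² = sec²φ = 1/cos²(38.5°) = 1/0.7826² = 1.633.
True area = apparent / (areal scale) = 3700 / 1.633 ≈ 2270 km².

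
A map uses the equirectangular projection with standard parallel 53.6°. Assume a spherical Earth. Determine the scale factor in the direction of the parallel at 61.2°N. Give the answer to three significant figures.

In the equirectangular projection with standard parallel φ₀ = 53.6° (x = Rλ cos φ₀, y = Rφ), meridians are true-scale (h = 1) and the parallel scale is k = cos φ₀ / cos φ.
k = cos 53.6° / cos 61.2° = 0.5934/0.4818 = 1.232.

1.23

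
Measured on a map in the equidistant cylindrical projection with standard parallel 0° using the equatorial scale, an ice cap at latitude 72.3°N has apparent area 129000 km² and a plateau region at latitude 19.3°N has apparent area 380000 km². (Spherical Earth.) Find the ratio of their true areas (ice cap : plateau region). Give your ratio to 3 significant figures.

0.109

Plate carrée has h = 1 and k = sec φ, giving areal scale sec φ; true area = (apparent area) · cos φ.
True area of ice cap: 129000 × cos(72.3°) = 129000 × 0.3040 = 39220 km².
True area of plateau region: 380000 × cos(19.3°) = 380000 × 0.9438 = 358600 km².
Ratio = 39220 / 358600 ≈ 0.109.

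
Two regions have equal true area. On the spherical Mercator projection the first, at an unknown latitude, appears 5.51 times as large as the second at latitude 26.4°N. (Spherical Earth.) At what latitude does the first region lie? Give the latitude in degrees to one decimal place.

Mercator areal scale is sec²φ, so apparent-area ratio = sec²φ₁ / sec²φ₂ = cos²φ₂ / cos²φ₁.
cos²φ₂ / cos²φ₁ = 5.51  ⇒  cos φ₁ = cos 26.4° / √5.51 = 0.8957/2.347 = 0.3816.
φ₁ = arccos(0.3816) ≈ 67.6°.

67.6°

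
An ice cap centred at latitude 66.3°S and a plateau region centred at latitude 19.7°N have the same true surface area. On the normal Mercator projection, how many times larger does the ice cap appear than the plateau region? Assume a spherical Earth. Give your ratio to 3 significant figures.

Mercator areal scale is sec²φ.
At 66.3°: sec²(66.3°) = 1/0.4019² = 6.190.
At 19.7°: sec²(19.7°) = 1/0.9415² = 1.128.
Ratio = 6.190/1.128 = cos²(19.7°)/cos²(66.3°) ≈ 5.49.

5.49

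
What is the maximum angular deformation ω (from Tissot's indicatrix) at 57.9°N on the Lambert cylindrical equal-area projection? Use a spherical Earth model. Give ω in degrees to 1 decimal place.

68.1°

The Lambert cylindrical equal-area projection is the cylindrical equal-area projection with its standard parallel at the equator (φ₀ = 0). Cylindrical equal-area (φ₀ = 0°): h = cos φ / cos 0° along meridians, k = cos 0° / cos φ along parallels; h·k = 1.
At 57.9°: h = 0.5314, k = 1.882; principal scales a = 1.882, b = 0.5314.
sin(ω/2) = (a − b)/(a + b) = 1.350/2.413 = 0.5596, so ω = 2 arcsin(0.5596) ≈ 68.1°.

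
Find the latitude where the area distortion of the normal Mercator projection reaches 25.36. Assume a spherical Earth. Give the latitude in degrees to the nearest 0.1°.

Mercator areal scale is sec²φ.
sec²φ = 25.36  ⇒  cos²φ = 0.03943  ⇒  cos φ = 0.1986.
φ = arccos(0.1986) ≈ 78.5°.

78.5°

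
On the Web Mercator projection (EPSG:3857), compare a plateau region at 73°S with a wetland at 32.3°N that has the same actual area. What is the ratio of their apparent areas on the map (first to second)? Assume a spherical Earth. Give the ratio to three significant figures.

Mercator areal scale is sec²φ.
At 73°: sec²(73°) = 1/0.2924² = 11.70.
At 32.3°: sec²(32.3°) = 1/0.8453² = 1.400.
Ratio = 11.70/1.400 = cos²(32.3°)/cos²(73°) ≈ 8.36.

8.36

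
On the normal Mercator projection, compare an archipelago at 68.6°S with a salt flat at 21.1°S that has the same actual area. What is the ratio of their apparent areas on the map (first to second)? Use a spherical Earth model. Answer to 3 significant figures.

6.54

Mercator is conformal with k = sec φ, so areal scale = k² = sec²φ.
At 68.6°: sec²(68.6°) = 1/0.3649² = 7.511.
At 21.1°: sec²(21.1°) = 1/0.9330² = 1.149.
Ratio = 7.511/1.149 = cos²(21.1°)/cos²(68.6°) ≈ 6.54.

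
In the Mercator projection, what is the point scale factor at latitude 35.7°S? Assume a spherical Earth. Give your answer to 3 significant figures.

The Mercator projection is conformal; its linear scale factor is the same in every direction and equals sec φ = 1/cos φ.
k = 1/cos 35.7° = 1/0.8121 = 1.231.

1.23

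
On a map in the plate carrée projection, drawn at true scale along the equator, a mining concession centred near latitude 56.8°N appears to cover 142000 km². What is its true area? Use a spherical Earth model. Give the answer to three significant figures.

77800 km²

Plate carrée maps x = Rλ, y = Rφ. The meridian scale is h = 1 and the parallel scale is k = 1/cos φ = sec φ.
Areal scale = h·k = 1 × sec φ; at 56.8°, h = 1.000, k = 1.826, so h·k = 1.826.
True area = apparent / (areal scale) = 142000 / 1.826 ≈ 77800 km².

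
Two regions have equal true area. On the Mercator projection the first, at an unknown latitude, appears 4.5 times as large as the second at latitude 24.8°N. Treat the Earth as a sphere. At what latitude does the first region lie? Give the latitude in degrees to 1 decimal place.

On Mercator, (apparent₁)/(apparent₂) = sec²φ₁ / sec²φ₂ when true areas are equal.
cos²φ₂ / cos²φ₁ = 4.5  ⇒  cos φ₁ = cos 24.8° / √4.5 = 0.9078/2.121 = 0.4279.
φ₁ = arccos(0.4279) ≈ 64.7°.

64.7°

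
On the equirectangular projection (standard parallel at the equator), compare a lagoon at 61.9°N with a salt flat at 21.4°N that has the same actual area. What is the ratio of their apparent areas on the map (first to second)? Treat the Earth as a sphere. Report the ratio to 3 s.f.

1.98

For the equirectangular projection with φ₀ = 0 (plate carrée), h = 1 along meridians and k = sec φ along parallels.
Areal scale at 61.9°: h·k = 1.000 × 2.123 = 2.123.
Areal scale at 21.4°: h·k = 1.000 × 1.074 = 1.074.
Ratio = 2.123/1.074 ≈ 1.98.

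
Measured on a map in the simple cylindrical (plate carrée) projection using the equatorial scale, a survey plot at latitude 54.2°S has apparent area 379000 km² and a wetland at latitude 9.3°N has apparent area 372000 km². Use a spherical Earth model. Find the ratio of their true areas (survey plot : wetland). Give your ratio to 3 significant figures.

0.604

Plate carrée has h = 1 and k = sec φ, giving areal scale sec φ; true area = (apparent area) · cos φ.
True area of survey plot: 379000 × cos(54.2°) = 379000 × 0.5850 = 221700 km².
True area of wetland: 372000 × cos(9.3°) = 372000 × 0.9869 = 367100 km².
Ratio = 221700 / 367100 ≈ 0.604.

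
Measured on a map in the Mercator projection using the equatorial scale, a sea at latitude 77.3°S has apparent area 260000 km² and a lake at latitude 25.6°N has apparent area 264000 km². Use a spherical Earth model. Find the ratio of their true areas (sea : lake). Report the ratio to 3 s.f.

0.0585

Since Mercator area scale is 1/cos²φ, the true area equals the apparent area multiplied by cos²φ.
True area of sea: 260000 × cos²(77.3°) = 260000 × 0.04833 = 12570 km².
True area of lake: 264000 × cos²(25.6°) = 264000 × 0.8133 = 214700 km².
Ratio = 12570 / 214700 ≈ 0.0585.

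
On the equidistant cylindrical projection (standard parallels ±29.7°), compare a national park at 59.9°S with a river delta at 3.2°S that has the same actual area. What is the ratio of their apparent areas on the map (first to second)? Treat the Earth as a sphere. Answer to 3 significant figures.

1.99

In the equirectangular projection with standard parallel φ₀ = 29.7° (x = Rλ cos φ₀, y = Rφ), meridians are true-scale (h = 1) and the parallel scale is k = cos φ₀ / cos φ.
Areal scale at 59.9°: h·k = 1.000 × 1.732 = 1.732.
Areal scale at 3.2°: h·k = 1.000 × 0.8700 = 0.8700.
Ratio = 1.732/0.8700 ≈ 1.99.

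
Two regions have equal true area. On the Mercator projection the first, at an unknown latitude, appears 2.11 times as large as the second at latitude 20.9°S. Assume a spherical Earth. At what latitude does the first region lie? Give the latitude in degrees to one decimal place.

On Mercator, (apparent₁)/(apparent₂) = sec²φ₁ / sec²φ₂ when true areas are equal.
cos²φ₂ / cos²φ₁ = 2.11  ⇒  cos φ₁ = cos 20.9° / √2.11 = 0.9342/1.453 = 0.6431.
φ₁ = arccos(0.6431) ≈ 50.0°.

50.0°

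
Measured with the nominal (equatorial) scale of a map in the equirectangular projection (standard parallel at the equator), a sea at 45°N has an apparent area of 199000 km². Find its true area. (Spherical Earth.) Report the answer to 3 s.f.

141000 km²

For the equirectangular projection with φ₀ = 0 (plate carrée), h = 1 along meridians and k = sec φ along parallels.
Areal scale = h·k = 1 × sec φ; at 45°, h = 1.000, k = 1.414, so h·k = 1.414.
True area = apparent / (areal scale) = 199000 / 1.414 ≈ 141000 km².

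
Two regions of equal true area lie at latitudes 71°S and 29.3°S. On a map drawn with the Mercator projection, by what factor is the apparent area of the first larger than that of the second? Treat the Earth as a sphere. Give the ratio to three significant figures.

Mercator areal scale is sec²φ.
At 71°: sec²(71°) = 1/0.3256² = 9.434.
At 29.3°: sec²(29.3°) = 1/0.8721² = 1.315.
Ratio = 9.434/1.315 = cos²(29.3°)/cos²(71°) ≈ 7.17.

7.17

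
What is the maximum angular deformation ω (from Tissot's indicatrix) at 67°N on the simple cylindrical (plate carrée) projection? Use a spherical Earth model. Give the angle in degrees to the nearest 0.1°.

In the plate carrée (x = Rλ, y = Rφ), meridians are true-scale (h = 1) and parallels are stretched by k = sec φ.
At 67°: h = 1.000, k = 2.559; principal scales a = 2.559, b = 1.000.
sin(ω/2) = (a − b)/(a + b) = 1.559/3.559 = 0.4381, so ω = 2 arcsin(0.4381) ≈ 52.0°.

52.0°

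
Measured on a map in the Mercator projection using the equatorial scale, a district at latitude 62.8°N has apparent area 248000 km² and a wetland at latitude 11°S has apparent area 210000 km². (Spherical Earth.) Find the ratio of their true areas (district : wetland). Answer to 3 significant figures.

0.256

Since Mercator area scale is 1/cos²φ, the true area equals the apparent area multiplied by cos²φ.
True area of district: 248000 × cos²(62.8°) = 248000 × 0.2089 = 51820 km².
True area of wetland: 210000 × cos²(11°) = 210000 × 0.9636 = 202400 km².
Ratio = 51820 / 202400 ≈ 0.256.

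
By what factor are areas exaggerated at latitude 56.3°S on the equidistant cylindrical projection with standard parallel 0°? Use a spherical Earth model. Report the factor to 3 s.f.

Plate carrée maps x = Rλ, y = Rφ. The meridian scale is h = 1 and the parallel scale is k = 1/cos φ = sec φ.
Areal scale = h·k = 1 × sec φ; at 56.3°, h = 1.000, k = 1.802, so h·k = 1.802.

1.80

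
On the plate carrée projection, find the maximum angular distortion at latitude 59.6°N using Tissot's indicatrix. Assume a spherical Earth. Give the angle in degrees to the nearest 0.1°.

Plate carrée maps x = Rλ, y = Rφ. The meridian scale is h = 1 and the parallel scale is k = 1/cos φ = sec φ.
At 59.6°: h = 1.000, k = 1.976; principal scales a = 1.976, b = 1.000.
sin(ω/2) = (a − b)/(a + b) = 0.9762/2.976 = 0.3280, so ω = 2 arcsin(0.3280) ≈ 38.3°.

38.3°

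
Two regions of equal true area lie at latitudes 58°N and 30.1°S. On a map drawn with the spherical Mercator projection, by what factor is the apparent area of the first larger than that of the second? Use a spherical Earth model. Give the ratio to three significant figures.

Mercator is conformal with k = sec φ, so areal scale = k² = sec²φ.
At 58°: sec²(58°) = 1/0.5299² = 3.561.
At 30.1°: sec²(30.1°) = 1/0.8652² = 1.336.
Ratio = 3.561/1.336 = cos²(30.1°)/cos²(58°) ≈ 2.67.

2.67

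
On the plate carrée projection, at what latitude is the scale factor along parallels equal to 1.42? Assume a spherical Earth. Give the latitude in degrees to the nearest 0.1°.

45.2°

Plate carrée: h = 1, k = sec φ along parallels.
sec φ = 1.42  ⇒  cos φ = 0.7042  ⇒  φ ≈ 45.2°.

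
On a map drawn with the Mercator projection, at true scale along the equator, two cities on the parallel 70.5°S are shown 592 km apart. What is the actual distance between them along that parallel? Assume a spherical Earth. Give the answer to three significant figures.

198 km

For Mercator, h = k = sec φ (a conformal cylindrical projection has a single point scale, 1/cos φ).
Along the parallel at 70.5°, map distances are exaggerated by k = sec 70.5° = 2.996.
True distance = 592 / 2.996 = 592 × cos 70.5° ≈ 198 km.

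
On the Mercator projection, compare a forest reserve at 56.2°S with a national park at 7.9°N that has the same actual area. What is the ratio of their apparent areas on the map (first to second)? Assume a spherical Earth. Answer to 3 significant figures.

3.17

Mercator areal scale is sec²φ.
At 56.2°: sec²(56.2°) = 1/0.5563² = 3.231.
At 7.9°: sec²(7.9°) = 1/0.9905² = 1.019.
Ratio = 3.231/1.019 = cos²(7.9°)/cos²(56.2°) ≈ 3.17.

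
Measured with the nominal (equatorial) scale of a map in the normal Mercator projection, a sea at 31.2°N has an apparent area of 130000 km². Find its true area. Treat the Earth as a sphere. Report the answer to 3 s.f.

The Mercator projection is conformal; its linear scale factor is the same in every direction and equals sec φ = 1/cos φ.
Areal scale = k² = sec²φ = 1/cos²(31.2°) = 1/0.8554² = 1.367.
True area = apparent / (areal scale) = 130000 / 1.367 ≈ 95100 km².

95100 km²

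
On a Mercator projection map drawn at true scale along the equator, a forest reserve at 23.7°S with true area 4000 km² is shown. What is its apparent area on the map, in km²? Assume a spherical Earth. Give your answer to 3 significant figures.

4770 km²

Mercator is conformal, so the point scale is isotropic: h = k = sec φ = 1/cos φ.
Areal scale = k² = sec²φ = 1/cos²(23.7°) = 1/0.9157² = 1.193.
Apparent area = 4000 × 1.193 ≈ 4770 km².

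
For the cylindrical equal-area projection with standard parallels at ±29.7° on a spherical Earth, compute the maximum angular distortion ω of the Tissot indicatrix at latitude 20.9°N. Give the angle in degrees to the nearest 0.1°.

8.3°

For cylindrical equal-area with standard parallel φ₀, h = cos φ / cos φ₀ and k = cos φ₀ / cos φ, so h·k = 1.
At 20.9°: h = 1.075, k = 0.9298; principal scales a = 1.075, b = 0.9298.
sin(ω/2) = (a − b)/(a + b) = 0.1457/2.005 = 0.07265, so ω = 2 arcsin(0.07265) ≈ 8.3°.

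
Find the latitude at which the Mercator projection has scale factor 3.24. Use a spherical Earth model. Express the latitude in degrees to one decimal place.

72.0°

Mercator scale is k = sec φ = 1/cos φ.
1/cos φ = 3.24  ⇒  cos φ = 0.3086  ⇒  φ = arccos(0.3086) ≈ 72.0°.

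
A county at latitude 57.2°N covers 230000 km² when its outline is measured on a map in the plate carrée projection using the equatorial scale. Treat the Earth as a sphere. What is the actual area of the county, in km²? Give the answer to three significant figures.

For the equirectangular projection with φ₀ = 0 (plate carrée), h = 1 along meridians and k = sec φ along parallels.
Areal scale = h·k = 1 × sec φ; at 57.2°, h = 1.000, k = 1.846, so h·k = 1.846.
True area = apparent / (areal scale) = 230000 / 1.846 ≈ 125000 km².

125000 km²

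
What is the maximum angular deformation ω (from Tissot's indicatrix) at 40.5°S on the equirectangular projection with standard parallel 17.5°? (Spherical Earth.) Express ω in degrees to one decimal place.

13.0°

With standard parallel φ₀ = 17.5°, the equirectangular projection gives x = Rλ cos φ₀, y = Rφ, so h = 1 and k = cos 17.5° / cos φ.
At 40.5°: h = 1.000, k = 1.254; principal scales a = 1.254, b = 1.000.
sin(ω/2) = (a − b)/(a + b) = 0.2542/2.254 = 0.1128, so ω = 2 arcsin(0.1128) ≈ 13.0°.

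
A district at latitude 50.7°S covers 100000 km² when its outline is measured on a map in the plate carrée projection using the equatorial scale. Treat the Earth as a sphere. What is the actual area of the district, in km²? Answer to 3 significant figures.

In the plate carrée (x = Rλ, y = Rφ), meridians are true-scale (h = 1) and parallels are stretched by k = sec φ.
Areal scale = h·k = 1 × sec φ; at 50.7°, h = 1.000, k = 1.579, so h·k = 1.579.
True area = apparent / (areal scale) = 100000 / 1.579 ≈ 63300 km².

63300 km²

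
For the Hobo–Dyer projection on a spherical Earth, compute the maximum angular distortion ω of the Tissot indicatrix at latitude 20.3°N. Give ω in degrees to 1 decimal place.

The Hobo–Dyer projection is cylindrical equal-area with φ₀ = 37.5°. A cylindrical equal-area projection with standard parallel φ₀ has meridian scale h = cos φ / cos φ₀ and parallel scale k = cos φ₀ / cos φ (so areas are preserved, h·k = 1).
At 20.3°: h = 1.182, k = 0.8459; principal scales a = 1.182, b = 0.8459.
sin(ω/2) = (a − b)/(a + b) = 0.3363/2.028 = 0.1658, so ω = 2 arcsin(0.1658) ≈ 19.1°.

19.1°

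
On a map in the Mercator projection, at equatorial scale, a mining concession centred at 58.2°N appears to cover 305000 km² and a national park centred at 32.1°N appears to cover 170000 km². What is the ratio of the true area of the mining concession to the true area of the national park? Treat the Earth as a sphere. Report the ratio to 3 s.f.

Mercator's areal exaggeration is sec²φ; hence true area = (apparent area) · cos²φ.
True area of mining concession: 305000 × cos²(58.2°) = 305000 × 0.2777 = 84690 km².
True area of national park: 170000 × cos²(32.1°) = 170000 × 0.7176 = 122000 km².
Ratio = 84690 / 122000 ≈ 0.694.

0.694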